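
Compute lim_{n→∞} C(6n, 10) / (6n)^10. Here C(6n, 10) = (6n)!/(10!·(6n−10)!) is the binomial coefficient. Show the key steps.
lim = 1/10! = 1/3628800

With N = 6n → ∞: C(N, 10) / N^10 = [N(N−1)…(N−9)] / (10! · N^10) = (1/10!) · 1 · (1 − 1/(6n)) · … · (1 − 9/(6n)). Each factor → 1 as N → ∞, so the limit is 1/10! = 1/3628800.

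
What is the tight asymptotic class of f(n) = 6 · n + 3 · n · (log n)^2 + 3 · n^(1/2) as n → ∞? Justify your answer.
f(n) ∈ Θ(n · (log n)^2)

Compare the terms by growth order. For large n, n^a · (log n)^b dominates n^a' · (log n)^b' iff a > a', or (a = a' and b > b'). Ranking the 3 terms shows the dominant one is 3 · n · (log n)^2. Hence f(n) ∈ Θ(n · (log n)^2).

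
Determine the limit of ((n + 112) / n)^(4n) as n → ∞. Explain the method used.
lim = e^448

Rewrite as (1 + 112/n)^(4n). By the standard limit (1 + x/n)^n → e^x, we have (1 + 112/n)^n → e^112, and raising to the 4th power gives e^448.
More precisely, ln[(1 + 112/n)^(4n)] = 4n · ln(1 + 112/n) = 4n · (112/n + O(1/n^2)) = 448 + O(1/n) → 448.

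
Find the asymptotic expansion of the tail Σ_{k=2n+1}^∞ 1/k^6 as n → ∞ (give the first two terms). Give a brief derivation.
Σ_{k>2n} 1/k^6 = 1/(5 · (2n)^5) − 1/(2 · (2n)^6) + O(1/(2n)^7)

Compare to the integral: ∫_{2n}^∞ x^(−6) dx = [−x^(−5)/5]_{2n}^∞ = 1/((6−1)·(2n)^5). The Euler-Maclaurin correction adds −f(2n)/2 = −1/(2·(2n)^6). Euler-Maclaurin then gives
  Σ_{k>2n} 1/k^6 = ∫_{2n}^∞ dx/x^6 − 1/(2·(2n)^6) + O(1/(2n)^7).
(Equivalently this is ζ(6) − Σ_{k≤2n} 1/k^6.)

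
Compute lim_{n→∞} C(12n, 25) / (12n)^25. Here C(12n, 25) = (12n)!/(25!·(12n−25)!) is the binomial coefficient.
lim = 1/25! = 1/15511210043330985984000000

With N = 12n → ∞: C(N, 25) / N^25 = [N(N−1)…(N−24)] / (25! · N^25) = (1/25!) · 1 · (1 − 1/(12n)) · … · (1 − 24/(12n)). Each factor → 1 as N → ∞, so the limit is 1/25! = 1/15511210043330985984000000.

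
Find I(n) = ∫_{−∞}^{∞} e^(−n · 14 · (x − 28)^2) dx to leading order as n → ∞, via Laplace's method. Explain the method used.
I(n) = sqrt(π/(14n))

Here φ(x) = 14 · (x − 28)^2 has its unique minimum at x* = 28 with φ(x*) = 0 and φ''(x*) = 28. Laplace's method gives
  I(n) ~ e^(−n φ(x*)) · sqrt(2π / (n · φ''(x*))) = sqrt(2π / (28n)) = sqrt(π/(14n)).
This is exact: substituting u = (x − 28)·sqrt(14n) gives I(n) = (1/sqrt(14n)) ∫_{−∞}^{∞} e^(−u^2) du = sqrt(π/(14n)).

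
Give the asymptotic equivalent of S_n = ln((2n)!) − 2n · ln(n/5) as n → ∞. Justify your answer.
S_n ~ 2n · (ln 10 − 1) + O(ln n)

Stirling: ln((2n)!) = 2n ln(2n) − 2n + O(ln n).
  S_n = 2n ln(2n) − 2n − 2n ln(n/5) + O(ln n)
      = 2n ln(2n) − 2n ln n + 2n ln 5 − 2n + O(ln n)
      = 2n ln 2 + 2n ln 5 − 2n + O(ln n)
      = 2n (ln 10 − 1) + O(ln n).
Numerically ln(10) − 1 ≈ 1.3026.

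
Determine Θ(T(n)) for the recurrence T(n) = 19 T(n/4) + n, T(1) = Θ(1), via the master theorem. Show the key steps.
T(n) = Θ(n^(log_4 19))

Master theorem: compare f(n) = n to n^(log_4 19) where log_4 19 ≈ 2.124. Since 1 < log_4 19, we have f(n) = O(n^(log_4 19 − ε)) for some ε > 0 — Case 1. Hence T(n) = Θ(n^(log_4 19)).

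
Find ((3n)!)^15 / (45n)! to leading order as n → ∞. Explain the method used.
((3n)!)^15/(45n)! ~ ((2π·3n)^(14/2) / sqrt(15)) · 15^(−15·3n)  →  0

Write N = 3n. Stirling: N! ~ sqrt(2π N)(N/e)^N and (15N)! ~ sqrt(2π·15N)·(15N/e)^(15N).
  (N!)^15/(15N)! ~ (2π N)^(15/2) (N/e)^(15N) / [sqrt(2π·15N) (15N/e)^(15N)]
     = (2π N)^(15/2) / sqrt(2π·15N) · (N/(15N))^(15N)
     = (2π N)^((15−1)/2) / sqrt(15) · 15^(−15N).
Since 15^15 > 1, the factor 15^(−15N) decays exponentially, so the ratio → 0. Substituting N = 3n gives the stated form.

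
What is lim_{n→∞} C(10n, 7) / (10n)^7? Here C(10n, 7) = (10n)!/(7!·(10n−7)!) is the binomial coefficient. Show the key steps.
lim = 1/7! = 1/5040

With N = 10n → ∞: C(N, 7) / N^7 = [N(N−1)…(N−6)] / (7! · N^7) = (1/7!) · 1 · (1 − 1/(10n)) · … · (1 − 6/(10n)). Each factor → 1 as N → ∞, so the limit is 1/7! = 1/5040.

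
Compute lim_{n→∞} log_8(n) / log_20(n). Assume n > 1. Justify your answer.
lim = ln(20) / ln(8) = log_8(20)

Change of base: log_8(n) = ln n / ln 8 and log_20(n) = ln n / ln 20. The ratio is (ln n / ln 8) · (ln 20 / ln n) = ln 20 / ln 8, a constant independent of n. So the limit is ln 20 / ln 8 = log_8(20).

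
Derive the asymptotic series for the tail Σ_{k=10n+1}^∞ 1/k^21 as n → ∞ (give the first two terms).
Σ_{k>10n} 1/k^21 = 1/(20 · (10n)^20) − 1/(2 · (10n)^21) + O(1/(10n)^22)

Compare to the integral: ∫_{10n}^∞ x^(−21) dx = [−x^(−20)/20]_{10n}^∞ = 1/((21−1)·(10n)^20). The Euler-Maclaurin correction adds −f(10n)/2 = −1/(2·(10n)^21). Euler-Maclaurin then gives
  Σ_{k>10n} 1/k^21 = ∫_{10n}^∞ dx/x^21 − 1/(2·(10n)^21) + O(1/(10n)^22).
(Equivalently this is ζ(21) − Σ_{k≤10n} 1/k^21.)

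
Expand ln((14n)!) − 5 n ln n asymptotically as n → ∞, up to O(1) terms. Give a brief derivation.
ln((14n)!) − 5 n ln n = 9 n ln n + 14(ln 14 − 1) n + (1/2) ln(2π·14n) + O(1/n)

Stirling: ln((14n)!) = 14n ln(14n) − 14n + (1/2) ln(2π·14n) + O(1/n).
Expand 14n ln(14n) = 14n (ln n + ln 14) = 14n ln n + 14n ln 14.
Subtract 5n ln n: leading term is (14 − 5) n ln n = 9 n ln n. The next term is 14n ln 14 − 14n = 14(ln 14 − 1) n. Then the (1/2) ln(2π·14n) correction.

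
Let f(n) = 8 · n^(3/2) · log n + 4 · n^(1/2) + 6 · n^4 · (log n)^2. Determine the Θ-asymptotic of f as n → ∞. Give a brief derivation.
f(n) ∈ Θ(n^4 · (log n)^2)

Compare the terms by growth order. For large n, n^a · (log n)^b dominates n^a' · (log n)^b' iff a > a', or (a = a' and b > b'). Ranking the 3 terms shows the dominant one is 6 · n^4 · (log n)^2. Hence f(n) ∈ Θ(n^4 · (log n)^2).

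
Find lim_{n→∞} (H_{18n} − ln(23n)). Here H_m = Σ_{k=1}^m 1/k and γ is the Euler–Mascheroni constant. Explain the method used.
lim = ln(18/23) + γ

By Euler-Maclaurin, H_m = ln m + γ + O(1/m). So
  H_{18n} − ln(23n) = ln(18n) + γ − ln(23n) + O(1/n)
                       = ln(18/23) + γ + O(1/n).
Hence the limit is ln(18/23) + γ.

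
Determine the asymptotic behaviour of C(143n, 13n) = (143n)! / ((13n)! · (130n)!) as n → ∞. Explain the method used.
C(143n, 13n) ~ (285311670611/10000000000)^(13n) · sqrt(11/(20π·13n))

Write N = 13n. Apply Stirling to each factorial:
  (11N)! ~ sqrt(2π·11N) · (11N/e)^(11N),
  N! ~ sqrt(2π N) · (N/e)^N,
  (10N)! ~ sqrt(2π·10N) · (10N/e)^(10N).
The exponential factors combine to (11N)^(11N) / (N^N · (10N)^(10N)) = 11^(11N)/10^(10N) = (11^11/10^10)^N = (285311670611/10000000000)^N.
The square-root prefactors combine to sqrt(2π·11N) / (sqrt(2π N)·sqrt(2π·10N)) = sqrt(11 / (2π·10·N)) = sqrt(11/(20π·13n)).
Substituting N = 13n: C(143n, 13n) ~ (285311670611/10000000000)^(13n) · sqrt(11/(20π·13n)).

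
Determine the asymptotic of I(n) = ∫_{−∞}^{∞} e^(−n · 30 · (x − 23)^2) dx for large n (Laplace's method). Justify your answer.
I(n) = sqrt(π/(30n))

Here φ(x) = 30 · (x − 23)^2 has its unique minimum at x* = 23 with φ(x*) = 0 and φ''(x*) = 60. Laplace's method gives
  I(n) ~ e^(−n φ(x*)) · sqrt(2π / (n · φ''(x*))) = sqrt(2π / (60n)) = sqrt(π/(30n)).
This is exact: substituting u = (x − 23)·sqrt(30n) gives I(n) = (1/sqrt(30n)) ∫_{−∞}^{∞} e^(−u^2) du = sqrt(π/(30n)).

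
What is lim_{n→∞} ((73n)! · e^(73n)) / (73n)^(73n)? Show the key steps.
lim = ∞

Stirling: (73n)! ~ sqrt(2π·73n) · (73n/e)^(73n). Hence
  (73n)! · e^(73n) / (73n)^(73n) ~ sqrt(2π·73n) = sqrt(2π·73) · sqrt(n) → ∞.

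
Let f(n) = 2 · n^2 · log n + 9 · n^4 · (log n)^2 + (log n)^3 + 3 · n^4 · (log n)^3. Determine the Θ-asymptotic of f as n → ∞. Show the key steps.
f(n) ∈ Θ(n^4 · (log n)^3)

Compare the terms by growth order. For large n, n^a · (log n)^b dominates n^a' · (log n)^b' iff a > a', or (a = a' and b > b'). Ranking the 4 terms shows the dominant one is 3 · n^4 · (log n)^3. Hence f(n) ∈ Θ(n^4 · (log n)^3).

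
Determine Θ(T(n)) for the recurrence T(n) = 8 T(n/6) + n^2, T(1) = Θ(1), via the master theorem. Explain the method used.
T(n) = Θ(n^2)

log_6 8 ≈ 1.161. f(n) = n^2 dominates n^(log_6 8) since 2 > 1.161, and the regularity condition a·f(n/b) = 8·(n/6)^2 = (8/36)·n^2 ≤ c·f(n) holds with c = 8/36 ≈ 0.222 < 1. So this is Case 3: T(n) = Θ(f(n)) = Θ(n^2).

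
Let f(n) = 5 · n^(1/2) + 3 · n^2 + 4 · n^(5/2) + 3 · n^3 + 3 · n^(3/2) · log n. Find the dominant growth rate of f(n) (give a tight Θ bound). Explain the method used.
f(n) ∈ Θ(n^3)

Compare the terms by growth order. For large n, n^a · (log n)^b dominates n^a' · (log n)^b' iff a > a', or (a = a' and b > b'). Ranking the 5 terms shows the dominant one is 3 · n^3. Hence f(n) ∈ Θ(n^3).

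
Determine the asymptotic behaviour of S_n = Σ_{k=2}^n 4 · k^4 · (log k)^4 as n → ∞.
S_n ~ 4 · n^5 · (log n)^4 / 5

By integral comparison, S_n = ∫_1^n 4 · x^4 · (log x)^4 dx + O(n^4 · (log n)^4). For the integral, the leading term of ∫_1^n x^4 (log x)^4 dx is n^5/5 · (log n)^4 (by repeated integration by parts; each step lowers the log-exponent and produces a relatively O(1/log n) correction). Hence S_n ~ 4 · n^5 · (log n)^4 / 5.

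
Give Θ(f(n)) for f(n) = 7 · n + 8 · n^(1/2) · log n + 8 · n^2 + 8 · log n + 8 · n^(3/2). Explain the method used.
f(n) ∈ Θ(n^2)

Compare the terms by growth order. For large n, n^a · (log n)^b dominates n^a' · (log n)^b' iff a > a', or (a = a' and b > b'). Ranking the 5 terms shows the dominant one is 8 · n^2. Hence f(n) ∈ Θ(n^2).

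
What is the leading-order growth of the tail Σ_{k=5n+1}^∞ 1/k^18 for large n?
Σ_{k>5n} 1/k^18 ~ 1/(17 · (5n)^17)

Compare to the integral: ∫_{5n}^∞ x^(−18) dx = [−x^(−17)/17]_{5n}^∞ = 1/((18−1)·(5n)^17). Euler-Maclaurin then gives
  Σ_{k>5n} 1/k^18 = ∫_{5n}^∞ dx/x^18 − 1/(2·(5n)^18) + O(1/(5n)^19).
(Equivalently this is ζ(18) − Σ_{k≤5n} 1/k^18.)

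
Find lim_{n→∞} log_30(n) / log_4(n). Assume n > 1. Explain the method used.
lim = ln(4) / ln(30) = log_30(4)

Change of base: log_30(n) = ln n / ln 30 and log_4(n) = ln n / ln 4. The ratio is (ln n / ln 30) · (ln 4 / ln n) = ln 4 / ln 30, a constant independent of n. So the limit is ln 4 / ln 30 = log_30(4).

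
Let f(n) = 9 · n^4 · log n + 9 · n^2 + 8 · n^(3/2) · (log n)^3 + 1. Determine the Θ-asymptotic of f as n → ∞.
f(n) ∈ Θ(n^4 · log n)

Compare the terms by growth order. For large n, n^a · (log n)^b dominates n^a' · (log n)^b' iff a > a', or (a = a' and b > b'). Ranking the 4 terms shows the dominant one is 9 · n^4 · log n. Hence f(n) ∈ Θ(n^4 · log n).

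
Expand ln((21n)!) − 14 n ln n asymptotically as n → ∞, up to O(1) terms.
ln((21n)!) − 14 n ln n = 7 n ln n + 21(ln 21 − 1) n + (1/2) ln(2π·21n) + O(1/n)

Stirling: ln((21n)!) = 21n ln(21n) − 21n + (1/2) ln(2π·21n) + O(1/n).
Expand 21n ln(21n) = 21n (ln n + ln 21) = 21n ln n + 21n ln 21.
Subtract 14n ln n: leading term is (21 − 14) n ln n = 7 n ln n. The next term is 21n ln 21 − 21n = 21(ln 21 − 1) n. Then the (1/2) ln(2π·21n) correction.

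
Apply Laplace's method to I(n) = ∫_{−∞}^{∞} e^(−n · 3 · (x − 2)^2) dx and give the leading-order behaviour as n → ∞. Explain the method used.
I(n) = sqrt(π/(3n))

Here φ(x) = 3 · (x − 2)^2 has its unique minimum at x* = 2 with φ(x*) = 0 and φ''(x*) = 6. Laplace's method gives
  I(n) ~ e^(−n φ(x*)) · sqrt(2π / (n · φ''(x*))) = sqrt(2π / (6n)) = sqrt(π/(3n)).
This is exact: substituting u = (x − 2)·sqrt(3n) gives I(n) = (1/sqrt(3n)) ∫_{−∞}^{∞} e^(−u^2) du = sqrt(π/(3n)).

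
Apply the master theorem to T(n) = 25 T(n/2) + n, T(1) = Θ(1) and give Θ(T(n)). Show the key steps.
T(n) = Θ(n^(log_2 25))

Master theorem: compare f(n) = n to n^(log_2 25) where log_2 25 ≈ 4.644. Since 1 < log_2 25, we have f(n) = O(n^(log_2 25 − ε)) for some ε > 0 — Case 1. Hence T(n) = Θ(n^(log_2 25)).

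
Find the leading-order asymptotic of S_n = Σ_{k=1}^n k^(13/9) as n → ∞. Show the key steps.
S_n ~ (9/22) · n^(22/9)

Integral comparison: Σ_{k=1}^n k^(13/9) = ∫_0^n x^(13/9) dx + O(n^(13/9)). The integral is n^(1 + 13/9) / (1 + 13/9) = n^((13+9)/9) / ((13+9)/9) = (9/22) · n^(22/9).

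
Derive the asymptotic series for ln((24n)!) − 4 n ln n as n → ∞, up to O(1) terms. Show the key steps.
ln((24n)!) − 4 n ln n = 20 n ln n + 24(ln 24 − 1) n + (1/2) ln(2π·24n) + O(1/n)

Stirling: ln((24n)!) = 24n ln(24n) − 24n + (1/2) ln(2π·24n) + O(1/n).
Expand 24n ln(24n) = 24n (ln n + ln 24) = 24n ln n + 24n ln 24.
Subtract 4n ln n: leading term is (24 − 4) n ln n = 20 n ln n. The next term is 24n ln 24 − 24n = 24(ln 24 − 1) n. Then the (1/2) ln(2π·24n) correction.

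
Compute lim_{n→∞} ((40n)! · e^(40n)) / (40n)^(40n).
lim = ∞

Stirling: (40n)! ~ sqrt(2π·40n) · (40n/e)^(40n). Hence
  (40n)! · e^(40n) / (40n)^(40n) ~ sqrt(2π·40n) = sqrt(2π·40) · sqrt(n) → ∞.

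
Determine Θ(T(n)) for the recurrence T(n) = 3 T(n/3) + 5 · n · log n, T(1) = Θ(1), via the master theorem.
T(n) = Θ(n · (log n)^2)

Here log_3 3 = 1 and f(n) = 5 · n · log n = Θ(n^(log_3 3) · (log n)^1). This is the extended Case 2 of the master theorem (f matches the critical exponent up to log factors), giving T(n) = Θ(n^(log_3 3) · (log n)^(1+1)) = Θ(n · (log n)^2).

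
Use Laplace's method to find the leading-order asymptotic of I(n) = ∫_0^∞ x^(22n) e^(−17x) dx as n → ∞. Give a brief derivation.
I(n) ~ (sqrt(2π·22n) / 17) · (22n/(17e))^(22n)

Write the integrand as exp(22n ln x − 17x) and set f(x) = 22n ln x − 17x. Then f'(x) = 22n/x − 17 = 0 at x* = 22n/17, and f''(x*) = −22n/x*^2 = −17^2/(22n). Laplace's method (interior maximum) gives
  I(n) ~ e^(f(x*)) · sqrt(2π / |f''(x*)|)
        = exp(22n ln(22n/17) − 22n) · sqrt(2π · 22n / 17^2)
        = (22n/17)^(22n) e^(−22n) · sqrt(2π·22n) / 17
        = (sqrt(2π·22n) / 17) · (22n/(17e))^(22n).
This matches Γ(22n+1)/17^(22n+1) with Stirling applied to Γ.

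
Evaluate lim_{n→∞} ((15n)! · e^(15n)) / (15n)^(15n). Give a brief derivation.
lim = ∞

Stirling: (15n)! ~ sqrt(2π·15n) · (15n/e)^(15n). Hence
  (15n)! · e^(15n) / (15n)^(15n) ~ sqrt(2π·15n) = sqrt(2π·15) · sqrt(n) → ∞.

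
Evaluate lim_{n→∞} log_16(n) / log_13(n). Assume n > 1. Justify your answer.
lim = ln(13) / ln(16) = log_16(13)

Change of base: log_16(n) = ln n / ln 16 and log_13(n) = ln n / ln 13. The ratio is (ln n / ln 16) · (ln 13 / ln n) = ln 13 / ln 16, a constant independent of n. So the limit is ln 13 / ln 16 = log_16(13).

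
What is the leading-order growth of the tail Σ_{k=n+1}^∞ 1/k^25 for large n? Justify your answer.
Σ_{k>n} 1/k^25 ~ 1/(24 · n^24)

Compare to the integral: ∫_{n}^∞ x^(−25) dx = [−x^(−24)/24]_{n}^∞ = 1/((25−1)·n^24). Euler-Maclaurin then gives
  Σ_{k>n} 1/k^25 = ∫_{n}^∞ dx/x^25 − 1/(2·n^25) + O(1/n^26).
(Equivalently this is ζ(25) − Σ_{k≤n} 1/k^25.)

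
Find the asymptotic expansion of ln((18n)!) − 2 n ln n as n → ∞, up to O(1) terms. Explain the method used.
ln((18n)!) − 2 n ln n = 16 n ln n + 18(ln 18 − 1) n + (1/2) ln(2π·18n) + O(1/n)

Stirling: ln((18n)!) = 18n ln(18n) − 18n + (1/2) ln(2π·18n) + O(1/n).
Expand 18n ln(18n) = 18n (ln n + ln 18) = 18n ln n + 18n ln 18.
Subtract 2n ln n: leading term is (18 − 2) n ln n = 16 n ln n. The next term is 18n ln 18 − 18n = 18(ln 18 − 1) n. Then the (1/2) ln(2π·18n) correction.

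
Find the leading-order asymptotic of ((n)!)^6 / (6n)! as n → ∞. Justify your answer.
((n)!)^6/(6n)! ~ ((2π·n)^(5/2) / sqrt(6)) · 6^(−6·n)  →  0

Write N = n. Stirling: N! ~ sqrt(2π N)(N/e)^N and (6N)! ~ sqrt(2π·6N)·(6N/e)^(6N).
  (N!)^6/(6N)! ~ (2π N)^(6/2) (N/e)^(6N) / [sqrt(2π·6N) (6N/e)^(6N)]
     = (2π N)^(6/2) / sqrt(2π·6N) · (N/(6N))^(6N)
     = (2π N)^((6−1)/2) / sqrt(6) · 6^(−6N).
Since 6^6 > 1, the factor 6^(−6N) decays exponentially, so the ratio → 0. Substituting N = n gives the stated form.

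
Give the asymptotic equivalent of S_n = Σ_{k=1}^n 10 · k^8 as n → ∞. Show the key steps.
S_n ~ 10 · n^9 / 9

By integral comparison (Euler-Maclaurin), Σ_{k=1}^n 10 · k^8 = 10 · ∫_0^n x^8 dx + O(n^8) = 10 · n^9/9 + O(n^8). (Equivalently, Faulhaber's formula gives the same leading term.)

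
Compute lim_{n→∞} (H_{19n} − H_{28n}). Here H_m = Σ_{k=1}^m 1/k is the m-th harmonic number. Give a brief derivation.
lim = ln(19/28)

Euler-Maclaurin gives H_m = ln m + γ + 1/(2m) + O(1/m^2). The γ and O(1/m) terms cancel in the difference:
  H_{19n} − H_{28n} = ln(19n) − ln(28n) + O(1/n) = ln(19/28) + O(1/n).
Hence the limit is ln(19/28).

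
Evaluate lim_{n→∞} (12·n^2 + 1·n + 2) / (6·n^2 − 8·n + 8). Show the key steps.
lim = 12/6 = 2

For large n the leading n^2 terms dominate both numerator and denominator. Dividing top and bottom by n^2, every other term tends to 0, leaving 12/6 = 2.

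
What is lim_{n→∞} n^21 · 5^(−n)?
lim = 0

Exponentials with base > 1 dominate every fixed polynomial: for any fixed c, n^c / 5^n → 0 as n → ∞ (e.g. by the ratio test, or by writing 5^n = e^(n ln 5) and noting e^(n ln 5) / n^c → ∞). Hence n^21 · 5^(−n) = n^21 / 5^n → 0.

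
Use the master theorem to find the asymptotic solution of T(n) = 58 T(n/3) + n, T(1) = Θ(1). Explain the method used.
T(n) = Θ(n^(log_3 58))

Master theorem: compare f(n) = n to n^(log_3 58) where log_3 58 ≈ 3.696. Since 1 < log_3 58, we have f(n) = O(n^(log_3 58 − ε)) for some ε > 0 — Case 1. Hence T(n) = Θ(n^(log_3 58)).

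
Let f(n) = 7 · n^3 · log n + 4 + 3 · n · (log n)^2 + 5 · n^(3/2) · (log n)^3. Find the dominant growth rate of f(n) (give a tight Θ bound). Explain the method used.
f(n) ∈ Θ(n^3 · log n)

Compare the terms by growth order. For large n, n^a · (log n)^b dominates n^a' · (log n)^b' iff a > a', or (a = a' and b > b'). Ranking the 4 terms shows the dominant one is 7 · n^3 · log n. Hence f(n) ∈ Θ(n^3 · log n).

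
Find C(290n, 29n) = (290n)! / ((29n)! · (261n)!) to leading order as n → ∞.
C(290n, 29n) ~ (10000000000/387420489)^(29n) · sqrt(5/(9π·29n))

Write N = 29n. Apply Stirling to each factorial:
  (10N)! ~ sqrt(2π·10N) · (10N/e)^(10N),
  N! ~ sqrt(2π N) · (N/e)^N,
  (9N)! ~ sqrt(2π·9N) · (9N/e)^(9N).
The exponential factors combine to (10N)^(10N) / (N^N · (9N)^(9N)) = 10^(10N)/9^(9N) = (10^10/9^9)^N = (10000000000/387420489)^N.
The square-root prefactors combine to sqrt(2π·10N) / (sqrt(2π N)·sqrt(2π·9N)) = sqrt(10 / (2π·9·N)) = sqrt(5/(9π·29n)).
Substituting N = 29n: C(290n, 29n) ~ (10000000000/387420489)^(29n) · sqrt(5/(9π·29n)).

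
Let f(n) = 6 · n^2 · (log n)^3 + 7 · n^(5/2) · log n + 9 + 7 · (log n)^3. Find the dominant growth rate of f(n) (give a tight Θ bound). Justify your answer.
f(n) ∈ Θ(n^(5/2) · log n)

Compare the terms by growth order. For large n, n^a · (log n)^b dominates n^a' · (log n)^b' iff a > a', or (a = a' and b > b'). Ranking the 4 terms shows the dominant one is 7 · n^(5/2) · log n. Hence f(n) ∈ Θ(n^(5/2) · log n).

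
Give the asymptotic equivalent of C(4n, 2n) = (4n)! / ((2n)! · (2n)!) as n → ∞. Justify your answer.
C(4n, 2n) ~ (4)^(2n) · sqrt(1/(π·2n))

Write N = 2n. Apply Stirling to each factorial:
  (2N)! ~ sqrt(2π·2N) · (2N/e)^(2N),
  N! ~ sqrt(2π N) · (N/e)^N,
  (1N)! ~ sqrt(2π·1N) · (1N/e)^(1N).
The exponential factors combine to (2N)^(2N) / (N^N · (1N)^(1N)) = 2^(2N)/1^(1N) = (2^2/1^1)^N = (4)^N.
The square-root prefactors combine to sqrt(2π·2N) / (sqrt(2π N)·sqrt(2π·1N)) = sqrt(2 / (2π·1·N)) = sqrt(1/(π·2n)).
Substituting N = 2n: C(4n, 2n) ~ (4)^(2n) · sqrt(1/(π·2n)).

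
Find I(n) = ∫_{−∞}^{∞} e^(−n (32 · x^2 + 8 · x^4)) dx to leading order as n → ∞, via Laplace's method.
I(n) ~ sqrt(π/(32n))

φ(x) = 32 · x^2 + 8 · x^4 has its unique global minimum at x* = 0 (since φ'(x) = 64x + 32x^3 = 0 only at x = 0 for real x with both coefficients positive, and φ → ∞ as |x| → ∞). At x* = 0, φ(0) = 0 and φ''(0) = 64. Laplace's method then gives
  I(n) ~ sqrt(2π / (n · φ''(0))) · e^(−n φ(0)) = sqrt(2π / (64n)) = sqrt(π/(32n)).
The 8 · x^4 term contributes only at subleading order (an O(1/n) relative correction).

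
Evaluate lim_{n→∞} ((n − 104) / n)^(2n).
lim = e^(−208)

Rewrite as (1 − 104/n)^(2n). By the standard limit (1 + x/n)^n → e^x, we have (1 − 104/n)^n → e^(−104), and raising to the 2nd power gives e^(−208).
More precisely, ln[(1 − 104/n)^(2n)] = 2n · ln(1 − 104/n) = 2n · (-104/n + O(1/n^2)) = -208 + O(1/n) → -208.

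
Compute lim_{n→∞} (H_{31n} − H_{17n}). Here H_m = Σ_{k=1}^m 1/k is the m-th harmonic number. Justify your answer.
lim = ln(31/17)

Euler-Maclaurin gives H_m = ln m + γ + 1/(2m) + O(1/m^2). The γ and O(1/m) terms cancel in the difference:
  H_{31n} − H_{17n} = ln(31n) − ln(17n) + O(1/n) = ln(31/17) + O(1/n).
Hence the limit is ln(31/17).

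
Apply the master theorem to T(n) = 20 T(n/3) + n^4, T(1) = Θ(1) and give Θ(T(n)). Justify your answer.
T(n) = Θ(n^4)

log_3 20 ≈ 2.727. f(n) = n^4 dominates n^(log_3 20) since 4 > 2.727, and the regularity condition a·f(n/b) = 20·(n/3)^4 = (20/81)·n^4 ≤ c·f(n) holds with c = 20/81 ≈ 0.247 < 1. So this is Case 3: T(n) = Θ(f(n)) = Θ(n^4).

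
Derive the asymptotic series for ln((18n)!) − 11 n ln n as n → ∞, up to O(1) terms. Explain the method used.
ln((18n)!) − 11 n ln n = 7 n ln n + 18(ln 18 − 1) n + (1/2) ln(2π·18n) + O(1/n)

Stirling: ln((18n)!) = 18n ln(18n) − 18n + (1/2) ln(2π·18n) + O(1/n).
Expand 18n ln(18n) = 18n (ln n + ln 18) = 18n ln n + 18n ln 18.
Subtract 11n ln n: leading term is (18 − 11) n ln n = 7 n ln n. The next term is 18n ln 18 − 18n = 18(ln 18 − 1) n. Then the (1/2) ln(2π·18n) correction.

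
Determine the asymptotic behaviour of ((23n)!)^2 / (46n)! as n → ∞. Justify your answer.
((23n)!)^2/(46n)! ~ ((2π·23n)^(1/2) / sqrt(2)) · 2^(−2·23n)  →  0

Write N = 23n. Stirling: N! ~ sqrt(2π N)(N/e)^N and (2N)! ~ sqrt(2π·2N)·(2N/e)^(2N).
  (N!)^2/(2N)! ~ (2π N)^(2/2) (N/e)^(2N) / [sqrt(2π·2N) (2N/e)^(2N)]
     = (2π N)^(2/2) / sqrt(2π·2N) · (N/(2N))^(2N)
     = (2π N)^((2−1)/2) / sqrt(2) · 2^(−2N).
Since 2^2 > 1, the factor 2^(−2N) decays exponentially, so the ratio → 0. Substituting N = 23n gives the stated form.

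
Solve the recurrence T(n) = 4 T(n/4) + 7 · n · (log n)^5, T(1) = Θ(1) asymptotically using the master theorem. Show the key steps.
T(n) = Θ(n · (log n)^6)

Here log_4 4 = 1 and f(n) = 7 · n · (log n)^5 = Θ(n^(log_4 4) · (log n)^5). This is the extended Case 2 of the master theorem (f matches the critical exponent up to log factors), giving T(n) = Θ(n^(log_4 4) · (log n)^(5+1)) = Θ(n · (log n)^6).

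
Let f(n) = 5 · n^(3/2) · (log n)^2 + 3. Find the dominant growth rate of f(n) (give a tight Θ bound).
f(n) ∈ Θ(n^(3/2) · (log n)^2)

Compare the terms by growth order. For large n, n^a · (log n)^b dominates n^a' · (log n)^b' iff a > a', or (a = a' and b > b'). Ranking the 2 terms shows the dominant one is 5 · n^(3/2) · (log n)^2. Hence f(n) ∈ Θ(n^(3/2) · (log n)^2).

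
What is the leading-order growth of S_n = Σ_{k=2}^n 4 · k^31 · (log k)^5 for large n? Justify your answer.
S_n ~ n^32 · (log n)^5 / 8

By integral comparison, S_n = ∫_1^n 4 · x^31 · (log x)^5 dx + O(n^31 · (log n)^5). For the integral, the leading term of ∫_1^n x^31 (log x)^5 dx is n^32/32 · (log n)^5 (by repeated integration by parts; each step lowers the log-exponent and produces a relatively O(1/log n) correction). Hence S_n ~ n^32 · (log n)^5 / 8.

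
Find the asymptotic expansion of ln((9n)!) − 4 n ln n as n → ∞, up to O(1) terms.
ln((9n)!) − 4 n ln n = 5 n ln n + 9(ln 9 − 1) n + (1/2) ln(2π·9n) + O(1/n)

Stirling: ln((9n)!) = 9n ln(9n) − 9n + (1/2) ln(2π·9n) + O(1/n).
Expand 9n ln(9n) = 9n (ln n + ln 9) = 9n ln n + 9n ln 9.
Subtract 4n ln n: leading term is (9 − 4) n ln n = 5 n ln n. The next term is 9n ln 9 − 9n = 9(ln 9 − 1) n. Then the (1/2) ln(2π·9n) correction.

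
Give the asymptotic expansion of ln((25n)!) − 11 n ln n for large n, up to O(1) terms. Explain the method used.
ln((25n)!) − 11 n ln n = 14 n ln n + 25(ln 25 − 1) n + (1/2) ln(2π·25n) + O(1/n)

Stirling: ln((25n)!) = 25n ln(25n) − 25n + (1/2) ln(2π·25n) + O(1/n).
Expand 25n ln(25n) = 25n (ln n + ln 25) = 25n ln n + 25n ln 25.
Subtract 11n ln n: leading term is (25 − 11) n ln n = 14 n ln n. The next term is 25n ln 25 − 25n = 25(ln 25 − 1) n. Then the (1/2) ln(2π·25n) correction.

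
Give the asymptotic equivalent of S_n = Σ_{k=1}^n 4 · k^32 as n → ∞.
S_n ~ 4 · n^33 / 33

By integral comparison (Euler-Maclaurin), Σ_{k=1}^n 4 · k^32 = 4 · ∫_0^n x^32 dx + O(n^32) = 4 · n^33/33 + O(n^32). (Equivalently, Faulhaber's formula gives the same leading term.)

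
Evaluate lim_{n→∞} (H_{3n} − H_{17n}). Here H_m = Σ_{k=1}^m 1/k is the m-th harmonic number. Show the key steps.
lim = ln(3/17)

Euler-Maclaurin gives H_m = ln m + γ + 1/(2m) + O(1/m^2). The γ and O(1/m) terms cancel in the difference:
  H_{3n} − H_{17n} = ln(3n) − ln(17n) + O(1/n) = ln(3/17) + O(1/n).
Hence the limit is ln(3/17).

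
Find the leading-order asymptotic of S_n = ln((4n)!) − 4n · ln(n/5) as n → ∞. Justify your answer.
S_n ~ 4n · (ln 20 − 1) + O(ln n)

Stirling: ln((4n)!) = 4n ln(4n) − 4n + O(ln n).
  S_n = 4n ln(4n) − 4n − 4n ln(n/5) + O(ln n)
      = 4n ln(4n) − 4n ln n + 4n ln 5 − 4n + O(ln n)
      = 4n ln 4 + 4n ln 5 − 4n + O(ln n)
      = 4n (ln 20 − 1) + O(ln n).
Numerically ln(20) − 1 ≈ 1.9957.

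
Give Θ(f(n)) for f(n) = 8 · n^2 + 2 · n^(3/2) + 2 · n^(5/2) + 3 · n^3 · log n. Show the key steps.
f(n) ∈ Θ(n^3 · log n)

Compare the terms by growth order. For large n, n^a · (log n)^b dominates n^a' · (log n)^b' iff a > a', or (a = a' and b > b'). Ranking the 4 terms shows the dominant one is 3 · n^3 · log n. Hence f(n) ∈ Θ(n^3 · log n).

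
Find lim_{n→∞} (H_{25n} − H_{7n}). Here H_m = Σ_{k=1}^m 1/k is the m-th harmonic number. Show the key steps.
lim = ln(25/7)

Euler-Maclaurin gives H_m = ln m + γ + 1/(2m) + O(1/m^2). The γ and O(1/m) terms cancel in the difference:
  H_{25n} − H_{7n} = ln(25n) − ln(7n) + O(1/n) = ln(25/7) + O(1/n).
Hence the limit is ln(25/7).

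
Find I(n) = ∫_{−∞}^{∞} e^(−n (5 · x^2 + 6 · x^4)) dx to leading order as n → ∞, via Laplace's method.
I(n) ~ sqrt(π/(5n))

φ(x) = 5 · x^2 + 6 · x^4 has its unique global minimum at x* = 0 (since φ'(x) = 10x + 24x^3 = 0 only at x = 0 for real x with both coefficients positive, and φ → ∞ as |x| → ∞). At x* = 0, φ(0) = 0 and φ''(0) = 10. Laplace's method then gives
  I(n) ~ sqrt(2π / (n · φ''(0))) · e^(−n φ(0)) = sqrt(2π / (10n)) = sqrt(π/(5n)).
The 6 · x^4 term contributes only at subleading order (an O(1/n) relative correction).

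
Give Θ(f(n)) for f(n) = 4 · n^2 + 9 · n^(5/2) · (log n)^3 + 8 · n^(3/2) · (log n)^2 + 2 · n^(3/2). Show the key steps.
f(n) ∈ Θ(n^(5/2) · (log n)^3)

Compare the terms by growth order. For large n, n^a · (log n)^b dominates n^a' · (log n)^b' iff a > a', or (a = a' and b > b'). Ranking the 4 terms shows the dominant one is 9 · n^(5/2) · (log n)^3. Hence f(n) ∈ Θ(n^(5/2) · (log n)^3).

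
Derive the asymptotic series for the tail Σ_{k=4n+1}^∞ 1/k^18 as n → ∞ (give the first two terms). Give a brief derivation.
Σ_{k>4n} 1/k^18 = 1/(17 · (4n)^17) − 1/(2 · (4n)^18) + O(1/(4n)^19)

Compare to the integral: ∫_{4n}^∞ x^(−18) dx = [−x^(−17)/17]_{4n}^∞ = 1/((18−1)·(4n)^17). The Euler-Maclaurin correction adds −f(4n)/2 = −1/(2·(4n)^18). Euler-Maclaurin then gives
  Σ_{k>4n} 1/k^18 = ∫_{4n}^∞ dx/x^18 − 1/(2·(4n)^18) + O(1/(4n)^19).
(Equivalently this is ζ(18) − Σ_{k≤4n} 1/k^18.)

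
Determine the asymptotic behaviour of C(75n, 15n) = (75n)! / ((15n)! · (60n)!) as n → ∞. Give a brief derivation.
C(75n, 15n) ~ (3125/256)^(15n) · sqrt(5/(8π·15n))

Write N = 15n. Apply Stirling to each factorial:
  (5N)! ~ sqrt(2π·5N) · (5N/e)^(5N),
  N! ~ sqrt(2π N) · (N/e)^N,
  (4N)! ~ sqrt(2π·4N) · (4N/e)^(4N).
The exponential factors combine to (5N)^(5N) / (N^N · (4N)^(4N)) = 5^(5N)/4^(4N) = (5^5/4^4)^N = (3125/256)^N.
The square-root prefactors combine to sqrt(2π·5N) / (sqrt(2π N)·sqrt(2π·4N)) = sqrt(5 / (2π·4·N)) = sqrt(5/(8π·15n)).
Substituting N = 15n: C(75n, 15n) ~ (3125/256)^(15n) · sqrt(5/(8π·15n)).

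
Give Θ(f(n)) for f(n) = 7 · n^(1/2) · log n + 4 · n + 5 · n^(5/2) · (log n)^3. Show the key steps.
f(n) ∈ Θ(n^(5/2) · (log n)^3)

Compare the terms by growth order. For large n, n^a · (log n)^b dominates n^a' · (log n)^b' iff a > a', or (a = a' and b > b'). Ranking the 3 terms shows the dominant one is 5 · n^(5/2) · (log n)^3. Hence f(n) ∈ Θ(n^(5/2) · (log n)^3).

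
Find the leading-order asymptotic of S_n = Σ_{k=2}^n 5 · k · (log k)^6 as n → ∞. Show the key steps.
S_n ~ 5 · n^2 · (log n)^6 / 2

By integral comparison, S_n = ∫_1^n 5 · x · (log x)^6 dx + O(n · (log n)^6). For the integral, the leading term of ∫_1^n x^1 (log x)^6 dx is n^2/2 · (log n)^6 (by repeated integration by parts; each step lowers the log-exponent and produces a relatively O(1/log n) correction). Hence S_n ~ 5 · n^2 · (log n)^6 / 2.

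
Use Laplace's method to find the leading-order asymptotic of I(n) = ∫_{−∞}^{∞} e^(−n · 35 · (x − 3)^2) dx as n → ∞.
I(n) = sqrt(π/(35n))

Here φ(x) = 35 · (x − 3)^2 has its unique minimum at x* = 3 with φ(x*) = 0 and φ''(x*) = 70. Laplace's method gives
  I(n) ~ e^(−n φ(x*)) · sqrt(2π / (n · φ''(x*))) = sqrt(2π / (70n)) = sqrt(π/(35n)).
This is exact: substituting u = (x − 3)·sqrt(35n) gives I(n) = (1/sqrt(35n)) ∫_{−∞}^{∞} e^(−u^2) du = sqrt(π/(35n)).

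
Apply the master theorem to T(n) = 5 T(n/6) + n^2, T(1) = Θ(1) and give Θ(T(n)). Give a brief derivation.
T(n) = Θ(n^2)

log_6 5 ≈ 0.898. f(n) = n^2 dominates n^(log_6 5) since 2 > 0.898, and the regularity condition a·f(n/b) = 5·(n/6)^2 = (5/36)·n^2 ≤ c·f(n) holds with c = 5/36 ≈ 0.139 < 1. So this is Case 3: T(n) = Θ(f(n)) = Θ(n^2).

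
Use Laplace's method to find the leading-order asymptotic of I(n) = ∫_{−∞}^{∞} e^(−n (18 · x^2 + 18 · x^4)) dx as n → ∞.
I(n) ~ sqrt(π/(18n))

φ(x) = 18 · x^2 + 18 · x^4 has its unique global minimum at x* = 0 (since φ'(x) = 36x + 72x^3 = 0 only at x = 0 for real x with both coefficients positive, and φ → ∞ as |x| → ∞). At x* = 0, φ(0) = 0 and φ''(0) = 36. Laplace's method then gives
  I(n) ~ sqrt(2π / (n · φ''(0))) · e^(−n φ(0)) = sqrt(2π / (36n)) = sqrt(π/(18n)).
The 18 · x^4 term contributes only at subleading order (an O(1/n) relative correction).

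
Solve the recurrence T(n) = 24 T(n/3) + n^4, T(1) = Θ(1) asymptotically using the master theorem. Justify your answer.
T(n) = Θ(n^4)

log_3 24 ≈ 2.893. f(n) = n^4 dominates n^(log_3 24) since 4 > 2.893, and the regularity condition a·f(n/b) = 24·(n/3)^4 = (24/81)·n^4 ≤ c·f(n) holds with c = 24/81 ≈ 0.296 < 1. So this is Case 3: T(n) = Θ(f(n)) = Θ(n^4).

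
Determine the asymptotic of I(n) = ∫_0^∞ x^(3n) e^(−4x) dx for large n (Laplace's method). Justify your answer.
I(n) ~ (sqrt(2π·3n) / 4) · (3n/(4e))^(3n)

Write the integrand as exp(3n ln x − 4x) and set f(x) = 3n ln x − 4x. Then f'(x) = 3n/x − 4 = 0 at x* = 3n/4, and f''(x*) = −3n/x*^2 = −4^2/(3n). Laplace's method (interior maximum) gives
  I(n) ~ e^(f(x*)) · sqrt(2π / |f''(x*)|)
        = exp(3n ln(3n/4) − 3n) · sqrt(2π · 3n / 4^2)
        = (3n/4)^(3n) e^(−3n) · sqrt(2π·3n) / 4
        = (sqrt(2π·3n) / 4) · (3n/(4e))^(3n).
This matches Γ(3n+1)/4^(3n+1) with Stirling applied to Γ.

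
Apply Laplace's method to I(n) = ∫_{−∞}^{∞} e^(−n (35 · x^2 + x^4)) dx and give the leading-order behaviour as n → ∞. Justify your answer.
I(n) ~ sqrt(π/(35n))

φ(x) = 35 · x^2 + x^4 has its unique global minimum at x* = 0 (since φ'(x) = 70x + 4x^3 = 0 only at x = 0 for real x with both coefficients positive, and φ → ∞ as |x| → ∞). At x* = 0, φ(0) = 0 and φ''(0) = 70. Laplace's method then gives
  I(n) ~ sqrt(2π / (n · φ''(0))) · e^(−n φ(0)) = sqrt(2π / (70n)) = sqrt(π/(35n)).
The x^4 term contributes only at subleading order (an O(1/n) relative correction).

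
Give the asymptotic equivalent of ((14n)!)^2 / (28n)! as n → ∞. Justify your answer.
((14n)!)^2/(28n)! ~ ((2π·14n)^(1/2) / sqrt(2)) · 2^(−2·14n)  →  0

Write N = 14n. Stirling: N! ~ sqrt(2π N)(N/e)^N and (2N)! ~ sqrt(2π·2N)·(2N/e)^(2N).
  (N!)^2/(2N)! ~ (2π N)^(2/2) (N/e)^(2N) / [sqrt(2π·2N) (2N/e)^(2N)]
     = (2π N)^(2/2) / sqrt(2π·2N) · (N/(2N))^(2N)
     = (2π N)^((2−1)/2) / sqrt(2) · 2^(−2N).
Since 2^2 > 1, the factor 2^(−2N) decays exponentially, so the ratio → 0. Substituting N = 14n gives the stated form.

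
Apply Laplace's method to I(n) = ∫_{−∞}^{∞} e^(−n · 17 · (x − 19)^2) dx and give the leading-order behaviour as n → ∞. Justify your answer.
I(n) = sqrt(π/(17n))

Here φ(x) = 17 · (x − 19)^2 has its unique minimum at x* = 19 with φ(x*) = 0 and φ''(x*) = 34. Laplace's method gives
  I(n) ~ e^(−n φ(x*)) · sqrt(2π / (n · φ''(x*))) = sqrt(2π / (34n)) = sqrt(π/(17n)).
This is exact: substituting u = (x − 19)·sqrt(17n) gives I(n) = (1/sqrt(17n)) ∫_{−∞}^{∞} e^(−u^2) du = sqrt(π/(17n)).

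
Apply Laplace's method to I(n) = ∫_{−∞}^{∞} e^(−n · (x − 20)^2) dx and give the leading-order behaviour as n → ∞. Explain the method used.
I(n) = sqrt(π/n)

Here φ(x) = (x − 20)^2 has its unique minimum at x* = 20 with φ(x*) = 0 and φ''(x*) = 2. Laplace's method gives
  I(n) ~ e^(−n φ(x*)) · sqrt(2π / (n · φ''(x*))) = sqrt(2π / (2n)) = sqrt(π/n).
This is exact: substituting u = (x − 20)·sqrt(n) gives I(n) = (1/sqrt(n)) ∫_{−∞}^{∞} e^(−u^2) du = sqrt(π/n).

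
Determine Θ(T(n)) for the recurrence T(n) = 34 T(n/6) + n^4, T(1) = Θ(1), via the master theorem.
T(n) = Θ(n^4)

log_6 34 ≈ 1.968. f(n) = n^4 dominates n^(log_6 34) since 4 > 1.968, and the regularity condition a·f(n/b) = 34·(n/6)^4 = (34/1296)·n^4 ≤ c·f(n) holds with c = 34/1296 ≈ 0.0262 < 1. So this is Case 3: T(n) = Θ(f(n)) = Θ(n^4).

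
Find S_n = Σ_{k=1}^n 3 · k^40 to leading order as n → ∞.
S_n ~ 3 · n^41 / 41

By integral comparison (Euler-Maclaurin), Σ_{k=1}^n 3 · k^40 = 3 · ∫_0^n x^40 dx + O(n^40) = 3 · n^41/41 + O(n^40). (Equivalently, Faulhaber's formula gives the same leading term.)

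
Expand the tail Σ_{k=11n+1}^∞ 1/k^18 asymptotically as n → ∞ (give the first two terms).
Σ_{k>11n} 1/k^18 = 1/(17 · (11n)^17) − 1/(2 · (11n)^18) + O(1/(11n)^19)

Compare to the integral: ∫_{11n}^∞ x^(−18) dx = [−x^(−17)/17]_{11n}^∞ = 1/((18−1)·(11n)^17). The Euler-Maclaurin correction adds −f(11n)/2 = −1/(2·(11n)^18). Euler-Maclaurin then gives
  Σ_{k>11n} 1/k^18 = ∫_{11n}^∞ dx/x^18 − 1/(2·(11n)^18) + O(1/(11n)^19).
(Equivalently this is ζ(18) − Σ_{k≤11n} 1/k^18.)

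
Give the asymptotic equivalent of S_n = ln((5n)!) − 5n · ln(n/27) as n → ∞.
S_n ~ 5n · (ln 135 − 1) + O(ln n)

Stirling: ln((5n)!) = 5n ln(5n) − 5n + O(ln n).
  S_n = 5n ln(5n) − 5n − 5n ln(n/27) + O(ln n)
      = 5n ln(5n) − 5n ln n + 5n ln 27 − 5n + O(ln n)
      = 5n ln 5 + 5n ln 27 − 5n + O(ln n)
      = 5n (ln 135 − 1) + O(ln n).
Numerically ln(135) − 1 ≈ 3.9053.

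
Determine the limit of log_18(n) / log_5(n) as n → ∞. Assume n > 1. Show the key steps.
lim = ln(5) / ln(18) = log_18(5)

Change of base: log_18(n) = ln n / ln 18 and log_5(n) = ln n / ln 5. The ratio is (ln n / ln 18) · (ln 5 / ln n) = ln 5 / ln 18, a constant independent of n. So the limit is ln 5 / ln 18 = log_18(5).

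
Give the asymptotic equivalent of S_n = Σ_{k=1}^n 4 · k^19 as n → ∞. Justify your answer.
S_n ~ n^20 / 5

By integral comparison (Euler-Maclaurin), Σ_{k=1}^n 4 · k^19 = 4 · ∫_0^n x^19 dx + O(n^19) = 4 · n^20/20 = n^20 / 5 + O(n^19). (Equivalently, Faulhaber's formula gives the same leading term.)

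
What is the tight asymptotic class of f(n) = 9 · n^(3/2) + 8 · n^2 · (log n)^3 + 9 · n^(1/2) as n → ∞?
f(n) ∈ Θ(n^2 · (log n)^3)

Compare the terms by growth order. For large n, n^a · (log n)^b dominates n^a' · (log n)^b' iff a > a', or (a = a' and b > b'). Ranking the 3 terms shows the dominant one is 8 · n^2 · (log n)^3. Hence f(n) ∈ Θ(n^2 · (log n)^3).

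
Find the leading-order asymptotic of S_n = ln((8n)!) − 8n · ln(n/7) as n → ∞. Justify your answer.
S_n ~ 8n · (ln 56 − 1) + O(ln n)

Stirling: ln((8n)!) = 8n ln(8n) − 8n + O(ln n).
  S_n = 8n ln(8n) − 8n − 8n ln(n/7) + O(ln n)
      = 8n ln(8n) − 8n ln n + 8n ln 7 − 8n + O(ln n)
      = 8n ln 8 + 8n ln 7 − 8n + O(ln n)
      = 8n (ln 56 − 1) + O(ln n).
Numerically ln(56) − 1 ≈ 3.0254.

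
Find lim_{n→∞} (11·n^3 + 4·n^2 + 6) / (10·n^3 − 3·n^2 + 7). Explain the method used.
lim = 11/10

For large n the leading n^3 terms dominate both numerator and denominator. Dividing top and bottom by n^3, every other term tends to 0, leaving 11/10.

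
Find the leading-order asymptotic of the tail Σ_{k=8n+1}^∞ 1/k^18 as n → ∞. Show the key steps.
Σ_{k>8n} 1/k^18 ~ 1/(17 · (8n)^17)

Compare to the integral: ∫_{8n}^∞ x^(−18) dx = [−x^(−17)/17]_{8n}^∞ = 1/((18−1)·(8n)^17). Euler-Maclaurin then gives
  Σ_{k>8n} 1/k^18 = ∫_{8n}^∞ dx/x^18 − 1/(2·(8n)^18) + O(1/(8n)^19).
(Equivalently this is ζ(18) − Σ_{k≤8n} 1/k^18.)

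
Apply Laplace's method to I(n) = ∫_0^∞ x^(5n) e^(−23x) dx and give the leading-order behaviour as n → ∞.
I(n) ~ (sqrt(2π·5n) / 23) · (5n/(23e))^(5n)

Write the integrand as exp(5n ln x − 23x) and set f(x) = 5n ln x − 23x. Then f'(x) = 5n/x − 23 = 0 at x* = 5n/23, and f''(x*) = −5n/x*^2 = −23^2/(5n). Laplace's method (interior maximum) gives
  I(n) ~ e^(f(x*)) · sqrt(2π / |f''(x*)|)
        = exp(5n ln(5n/23) − 5n) · sqrt(2π · 5n / 23^2)
        = (5n/23)^(5n) e^(−5n) · sqrt(2π·5n) / 23
        = (sqrt(2π·5n) / 23) · (5n/(23e))^(5n).
This matches Γ(5n+1)/23^(5n+1) with Stirling applied to Γ.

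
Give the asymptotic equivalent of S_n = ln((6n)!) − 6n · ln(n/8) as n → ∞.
S_n ~ 6n · (ln 48 − 1) + O(ln n)

Stirling: ln((6n)!) = 6n ln(6n) − 6n + O(ln n).
  S_n = 6n ln(6n) − 6n − 6n ln(n/8) + O(ln n)
      = 6n ln(6n) − 6n ln n + 6n ln 8 − 6n + O(ln n)
      = 6n ln 6 + 6n ln 8 − 6n + O(ln n)
      = 6n (ln 48 − 1) + O(ln n).
Numerically ln(48) − 1 ≈ 2.8712.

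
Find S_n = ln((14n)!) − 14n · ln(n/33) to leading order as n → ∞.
S_n ~ 14n · (ln 462 − 1) + O(ln n)

Stirling: ln((14n)!) = 14n ln(14n) − 14n + O(ln n).
  S_n = 14n ln(14n) − 14n − 14n ln(n/33) + O(ln n)
      = 14n ln(14n) − 14n ln n + 14n ln 33 − 14n + O(ln n)
      = 14n ln 14 + 14n ln 33 − 14n + O(ln n)
      = 14n (ln 462 − 1) + O(ln n).
Numerically ln(462) − 1 ≈ 5.1356.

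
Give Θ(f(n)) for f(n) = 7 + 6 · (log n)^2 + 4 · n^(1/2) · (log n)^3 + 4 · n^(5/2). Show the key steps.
f(n) ∈ Θ(n^(5/2))

Compare the terms by growth order. For large n, n^a · (log n)^b dominates n^a' · (log n)^b' iff a > a', or (a = a' and b > b'). Ranking the 4 terms shows the dominant one is 4 · n^(5/2). Hence f(n) ∈ Θ(n^(5/2)).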